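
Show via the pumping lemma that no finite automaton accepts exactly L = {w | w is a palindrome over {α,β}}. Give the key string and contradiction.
Assume L is regular with pumping length p. Idea: pumping the leading α-block breaks the symmetry.
Choose s = α^p β α^p (a palindrome of length 2p+1 ≥ p). By the pumping lemma, s = xyz with |xy| ≤ p, |y| > 0, so y = α^k with k > 0 (xy lies entirely in the first α^p). Then xy²z = α^(p+k) β α^p, which is not a palindrome since p+k ≠ p.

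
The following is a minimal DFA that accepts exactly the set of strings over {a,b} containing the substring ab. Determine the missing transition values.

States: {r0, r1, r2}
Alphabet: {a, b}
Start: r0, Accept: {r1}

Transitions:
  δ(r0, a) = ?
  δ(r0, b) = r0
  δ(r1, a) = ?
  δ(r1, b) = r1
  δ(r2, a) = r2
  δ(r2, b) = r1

From the language and accept set, identify what each state tracks — r0: no a seen yet; r1: substring ab seen; r2: seen a a, waiting for b.
Each missing δ(q, a) is the state matching the new tracked value after reading a.
δ(r0, a) = r2; δ(r1, a) = r1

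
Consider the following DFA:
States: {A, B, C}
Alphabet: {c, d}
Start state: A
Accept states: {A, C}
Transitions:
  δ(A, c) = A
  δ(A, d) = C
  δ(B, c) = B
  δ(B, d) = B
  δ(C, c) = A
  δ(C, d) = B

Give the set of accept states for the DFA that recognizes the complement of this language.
Complement accept states = All states \ Original accept states
= {A, B, C} \ {A, C}
{B}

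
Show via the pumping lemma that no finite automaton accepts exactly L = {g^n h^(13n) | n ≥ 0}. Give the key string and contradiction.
Assume L is regular with pumping length p. Idea: pumping the g-block breaks the 1:13 ratio.
Choose s = g^p h^(13p) (length 14p ≥ p). By the pumping lemma, s = xyz with |xy| ≤ p, |y| > 0, so y = g^k with k ≥ 1. Then xy²z = g^(p+k) h^(13p). For this to be in L we would need 13p = 13(p+k), i.e. 13k = 0, contradicting k ≥ 1. So xy²z ∉ L.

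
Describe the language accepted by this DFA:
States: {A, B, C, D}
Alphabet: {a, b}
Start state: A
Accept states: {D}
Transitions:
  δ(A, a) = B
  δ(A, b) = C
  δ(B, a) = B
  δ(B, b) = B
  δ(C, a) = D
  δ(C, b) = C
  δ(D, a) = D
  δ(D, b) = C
Testing a few strings:
  'aa' → reject
  'ab' → reject
  'b' → reject
  'aaa' → reject
State roles: A=no input read; B=started with a (dead); C=started with b, last symbol b; D=started with b, last symbol a
All strings over {a,b} that start with b and end with a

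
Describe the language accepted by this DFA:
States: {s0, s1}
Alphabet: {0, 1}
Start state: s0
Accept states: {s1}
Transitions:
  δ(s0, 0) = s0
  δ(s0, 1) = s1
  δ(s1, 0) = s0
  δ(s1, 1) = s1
Testing a few strings:
  '1' → accept
  '001' → accept
  '01' → accept
  '00' → reject
State roles: s0=last symbol not 1; s1=last symbol is 1
All binary strings ending with 1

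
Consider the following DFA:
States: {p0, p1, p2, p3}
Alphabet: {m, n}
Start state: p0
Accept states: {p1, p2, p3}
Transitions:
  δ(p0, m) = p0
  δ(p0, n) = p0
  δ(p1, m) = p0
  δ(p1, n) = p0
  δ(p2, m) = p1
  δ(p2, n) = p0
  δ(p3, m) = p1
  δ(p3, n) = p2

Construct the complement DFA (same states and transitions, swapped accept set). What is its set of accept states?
Complement accept states = All states \ Original accept states
= {p0, p1, p2, p3} \ {p1, p2, p3}
{p0}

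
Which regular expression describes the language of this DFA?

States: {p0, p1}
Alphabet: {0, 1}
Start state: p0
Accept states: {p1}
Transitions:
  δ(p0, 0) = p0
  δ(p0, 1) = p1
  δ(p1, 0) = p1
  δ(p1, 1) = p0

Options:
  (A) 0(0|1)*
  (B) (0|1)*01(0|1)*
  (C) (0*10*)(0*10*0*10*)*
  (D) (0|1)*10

Check each option against the DFA on short strings; one disagreement eliminates an option:
  (A) 0(0|1)*: on '0' the DFA goes p0 → p0 and rejects (p0 ∉ Accept), but the regex matches it → eliminate
  (B) (0|1)*01(0|1)*: on '1' the DFA goes p0 → p1 and accepts (p1 ∈ Accept), but the regex does not match it → eliminate
  (C) (0*10*)(0*10*0*10*)*: agrees with the DFA on every string of length ≤ 6
  (D) (0|1)*10: on '1' the DFA goes p0 → p1 and accepts (p1 ∈ Accept), but the regex does not match it → eliminate
Only (C) is consistent with the DFA.
(C) (0*10*)(0*10*0*10*)*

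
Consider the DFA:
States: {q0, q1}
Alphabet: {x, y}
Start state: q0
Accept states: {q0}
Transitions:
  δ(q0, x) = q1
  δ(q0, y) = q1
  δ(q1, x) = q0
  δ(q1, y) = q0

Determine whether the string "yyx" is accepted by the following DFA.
Processing string "yyx":
  q0 --y--> q1
  q1 --y--> q0
  q0 --x--> q1
Final state: q1
Accept states: {q0}
No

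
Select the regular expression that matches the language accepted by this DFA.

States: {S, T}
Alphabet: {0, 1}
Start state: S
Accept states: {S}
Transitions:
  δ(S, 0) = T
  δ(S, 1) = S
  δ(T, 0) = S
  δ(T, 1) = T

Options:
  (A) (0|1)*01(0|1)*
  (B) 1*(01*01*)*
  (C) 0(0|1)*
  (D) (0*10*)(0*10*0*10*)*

Check each option against the DFA on short strings; one disagreement eliminates an option:
  (A) (0|1)*01(0|1)*: on ε the DFA stays in S and accepts (S ∈ Accept), but the regex does not match it → eliminate
  (B) 1*(01*01*)*: agrees with the DFA on every string of length ≤ 6
  (C) 0(0|1)*: on ε the DFA stays in S and accepts (S ∈ Accept), but the regex does not match it → eliminate
  (D) (0*10*)(0*10*0*10*)*: on ε the DFA stays in S and accepts (S ∈ Accept), but the regex does not match it → eliminate
Only (B) is consistent with the DFA.
(B) 1*(01*01*)*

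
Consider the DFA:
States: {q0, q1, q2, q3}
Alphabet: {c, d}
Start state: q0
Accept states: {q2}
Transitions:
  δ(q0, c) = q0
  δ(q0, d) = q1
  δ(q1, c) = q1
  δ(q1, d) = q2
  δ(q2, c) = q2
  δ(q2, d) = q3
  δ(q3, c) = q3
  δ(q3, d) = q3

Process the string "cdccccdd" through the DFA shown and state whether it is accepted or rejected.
Processing string "cdccccdd":
  q0 --c--> q0
  q0 --d--> q1
  q1 --c--> q1
  q1 --c--> q1
  q1 --c--> q1
  q1 --c--> q1
  q1 --d--> q2
  q2 --d--> q3
Final state: q3
Accept states: {q2}
No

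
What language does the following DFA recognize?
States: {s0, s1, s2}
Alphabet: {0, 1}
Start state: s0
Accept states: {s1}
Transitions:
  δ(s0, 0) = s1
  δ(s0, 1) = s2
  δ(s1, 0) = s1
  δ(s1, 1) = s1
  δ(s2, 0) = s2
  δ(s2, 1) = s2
Testing a few strings:
  '10' → reject
  '100' → reject
  '101' → reject
  '0' → accept
State roles: s0=no input read; s1=started with 0; s2=started with 1 (dead)
All binary strings starting with 0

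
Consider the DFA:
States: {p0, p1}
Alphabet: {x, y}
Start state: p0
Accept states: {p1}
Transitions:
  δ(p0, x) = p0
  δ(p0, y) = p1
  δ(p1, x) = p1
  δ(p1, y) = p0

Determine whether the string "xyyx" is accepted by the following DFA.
Processing string "xyyx":
  p0 --x--> p0
  p0 --y--> p1
  p1 --y--> p0
  p0 --x--> p0
Final state: p0
Accept states: {p1}
No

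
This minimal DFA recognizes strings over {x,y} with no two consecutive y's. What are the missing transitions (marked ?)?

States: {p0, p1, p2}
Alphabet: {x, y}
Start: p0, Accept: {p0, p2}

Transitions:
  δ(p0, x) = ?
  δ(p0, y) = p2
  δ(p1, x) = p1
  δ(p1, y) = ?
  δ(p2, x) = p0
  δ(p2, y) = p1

From the language and accept set, identify what each state tracks — p0: last symbol not y (ok); p1: saw yy (dead); p2: last symbol y (ok).
Each missing δ(q, a) is the state matching the new tracked value after reading a.
δ(p0, x) = p0; δ(p1, y) = p1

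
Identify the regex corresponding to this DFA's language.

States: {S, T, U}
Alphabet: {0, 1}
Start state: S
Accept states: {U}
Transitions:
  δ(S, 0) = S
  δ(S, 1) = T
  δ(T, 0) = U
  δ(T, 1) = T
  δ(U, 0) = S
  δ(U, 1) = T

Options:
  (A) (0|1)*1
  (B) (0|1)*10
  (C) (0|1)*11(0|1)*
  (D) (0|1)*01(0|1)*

Check each option against the DFA on short strings; one disagreement eliminates an option:
  (A) (0|1)*1: on '1' the DFA goes S → T and rejects (T ∉ Accept), but the regex matches it → eliminate
  (B) (0|1)*10: agrees with the DFA on every string of length ≤ 6
  (C) (0|1)*11(0|1)*: on '10' the DFA goes S → T → U and accepts (U ∈ Accept), but the regex does not match it → eliminate
  (D) (0|1)*01(0|1)*: on '01' the DFA goes S → S → T and rejects (T ∉ Accept), but the regex matches it → eliminate
Only (B) is consistent with the DFA.
(B) (0|1)*10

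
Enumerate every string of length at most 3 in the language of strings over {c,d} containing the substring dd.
dd, cdd, ddc, ddd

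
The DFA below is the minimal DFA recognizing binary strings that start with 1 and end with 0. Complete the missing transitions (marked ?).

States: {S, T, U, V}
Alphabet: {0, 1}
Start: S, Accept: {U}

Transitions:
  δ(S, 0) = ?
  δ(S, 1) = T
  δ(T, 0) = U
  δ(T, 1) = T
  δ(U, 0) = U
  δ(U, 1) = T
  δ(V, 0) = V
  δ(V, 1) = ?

From the language and accept set, identify what each state tracks — S: no input read; T: started with 1, last symbol 1; U: started with 1, last symbol 0; V: started with 0 (dead).
Each missing δ(q, a) is the state matching the new tracked value after reading a.
δ(S, 0) = V; δ(V, 1) = V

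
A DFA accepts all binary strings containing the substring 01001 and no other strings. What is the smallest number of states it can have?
By Myhill–Nerode, count the distinguishable equivalence classes: 6 classes — one per longest suffix of the input that is a prefix of '01001' (lengths 0 through 4), plus an absorbing 'already seen 01001' class.
6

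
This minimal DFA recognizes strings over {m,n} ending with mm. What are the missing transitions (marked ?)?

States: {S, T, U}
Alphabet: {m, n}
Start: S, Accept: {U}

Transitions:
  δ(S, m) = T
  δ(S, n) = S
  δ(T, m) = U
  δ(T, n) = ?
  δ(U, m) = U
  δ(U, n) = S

From the language and accept set, identify what each state tracks — S: last symbol not m; T: one trailing m; U: two trailing m's.
Each missing δ(q, a) is the state matching the new tracked value after reading a.
δ(T, n) = S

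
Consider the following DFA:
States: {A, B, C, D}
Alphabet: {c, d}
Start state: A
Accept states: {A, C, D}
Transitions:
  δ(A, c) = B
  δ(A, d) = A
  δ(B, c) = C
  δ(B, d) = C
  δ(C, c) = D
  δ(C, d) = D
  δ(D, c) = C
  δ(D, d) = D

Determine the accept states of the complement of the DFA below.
Complement accept states = All states \ Original accept states
= {A, B, C, D} \ {A, C, D}
{B}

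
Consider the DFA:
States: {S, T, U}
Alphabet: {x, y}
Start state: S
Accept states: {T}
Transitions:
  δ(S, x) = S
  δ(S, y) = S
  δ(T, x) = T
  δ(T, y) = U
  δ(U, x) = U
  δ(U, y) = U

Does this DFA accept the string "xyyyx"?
Processing string "xyyyx":
  S --x--> S
  S --y--> S
  S --y--> S
  S --y--> S
  S --x--> S
Final state: S
Accept states: {T}
No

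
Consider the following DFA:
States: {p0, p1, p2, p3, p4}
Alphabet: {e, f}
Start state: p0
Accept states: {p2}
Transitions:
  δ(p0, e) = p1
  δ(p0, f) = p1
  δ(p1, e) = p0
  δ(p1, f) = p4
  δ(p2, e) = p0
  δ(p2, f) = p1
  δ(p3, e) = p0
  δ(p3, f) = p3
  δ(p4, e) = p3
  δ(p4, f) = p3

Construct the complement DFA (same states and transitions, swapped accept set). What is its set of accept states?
Complement accept states = All states \ Original accept states
= {p0, p1, p2, p3, p4} \ {p2}
{p0, p1, p3, p4}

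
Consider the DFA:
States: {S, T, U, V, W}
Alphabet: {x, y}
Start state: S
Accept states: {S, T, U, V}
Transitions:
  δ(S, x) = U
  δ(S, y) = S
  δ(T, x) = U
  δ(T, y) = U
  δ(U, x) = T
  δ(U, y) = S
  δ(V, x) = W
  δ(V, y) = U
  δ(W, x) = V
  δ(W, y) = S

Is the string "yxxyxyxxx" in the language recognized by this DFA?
Processing string "yxxyxyxxx":
  S --y--> S
  S --x--> U
  U --x--> T
  T --y--> U
  U --x--> T
  T --y--> U
  U --x--> T
  T --x--> U
  U --x--> T
Final state: T
Accept states: {S, T, U, V}
Yes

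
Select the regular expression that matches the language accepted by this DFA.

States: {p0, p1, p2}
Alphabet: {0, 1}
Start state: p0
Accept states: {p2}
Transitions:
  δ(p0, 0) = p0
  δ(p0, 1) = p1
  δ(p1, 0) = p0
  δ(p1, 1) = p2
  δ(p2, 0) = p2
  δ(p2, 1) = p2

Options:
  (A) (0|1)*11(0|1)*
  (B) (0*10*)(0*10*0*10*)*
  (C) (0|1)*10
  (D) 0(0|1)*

Check each option against the DFA on short strings; one disagreement eliminates an option:
  (A) (0|1)*11(0|1)*: agrees with the DFA on every string of length ≤ 6
  (B) (0*10*)(0*10*0*10*)*: on '1' the DFA goes p0 → p1 and rejects (p1 ∉ Accept), but the regex matches it → eliminate
  (C) (0|1)*10: on '10' the DFA goes p0 → p1 → p0 and rejects (p0 ∉ Accept), but the regex matches it → eliminate
  (D) 0(0|1)*: on '0' the DFA goes p0 → p0 and rejects (p0 ∉ Accept), but the regex matches it → eliminate
Only (A) is consistent with the DFA.
(A) (0|1)*11(0|1)*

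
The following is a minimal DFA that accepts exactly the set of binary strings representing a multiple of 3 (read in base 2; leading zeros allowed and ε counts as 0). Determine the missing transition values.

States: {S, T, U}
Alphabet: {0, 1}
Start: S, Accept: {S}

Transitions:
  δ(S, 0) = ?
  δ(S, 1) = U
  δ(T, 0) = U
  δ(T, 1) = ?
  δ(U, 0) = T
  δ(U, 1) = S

From the language and accept set, identify what each state tracks — S: value ≡ 0 (mod 3); T: value ≡ 2 (mod 3); U: value ≡ 1 (mod 3).
Each missing δ(q, a) is the state matching the new tracked value after reading a.
δ(S, 0) = S; δ(T, 1) = T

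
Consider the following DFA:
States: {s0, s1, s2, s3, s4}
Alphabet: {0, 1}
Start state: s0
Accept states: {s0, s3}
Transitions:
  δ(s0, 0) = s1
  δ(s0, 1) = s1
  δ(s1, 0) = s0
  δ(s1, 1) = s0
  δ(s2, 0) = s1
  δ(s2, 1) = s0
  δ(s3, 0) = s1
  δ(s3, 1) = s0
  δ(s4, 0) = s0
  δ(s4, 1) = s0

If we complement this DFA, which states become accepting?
Complement accept states = All states \ Original accept states
= {s0, s1, s2, s3, s4} \ {s0, s3}
{s1, s2, s4}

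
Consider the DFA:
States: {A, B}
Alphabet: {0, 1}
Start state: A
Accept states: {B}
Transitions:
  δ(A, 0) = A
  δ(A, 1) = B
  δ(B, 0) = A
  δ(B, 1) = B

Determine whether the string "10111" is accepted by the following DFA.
Processing string "10111":
  A --1--> B
  B --0--> A
  A --1--> B
  B --1--> B
  B --1--> B
Final state: B
Accept states: {B}
Yes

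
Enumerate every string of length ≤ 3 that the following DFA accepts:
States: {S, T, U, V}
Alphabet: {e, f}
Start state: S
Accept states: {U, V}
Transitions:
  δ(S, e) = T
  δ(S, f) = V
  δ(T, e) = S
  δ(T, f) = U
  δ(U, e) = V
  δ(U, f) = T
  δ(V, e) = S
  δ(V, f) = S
f, ef, eef, efe, fef, fff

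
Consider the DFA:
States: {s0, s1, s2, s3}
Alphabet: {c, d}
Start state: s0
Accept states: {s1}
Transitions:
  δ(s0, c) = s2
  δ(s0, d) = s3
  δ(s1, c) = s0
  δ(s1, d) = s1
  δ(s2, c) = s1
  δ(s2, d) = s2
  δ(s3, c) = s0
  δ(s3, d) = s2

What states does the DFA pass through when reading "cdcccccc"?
read 'c': s0 → s2
  read 'd': s2 → s2
  read 'c': s2 → s1
  read 'c': s1 → s0
  read 'c': s0 → s2
  read 'c': s2 → s1
  read 'c': s1 → s0
  read 'c': s0 → s2
s0 -> s2 -> s2 -> s1 -> s0 -> s2 -> s1 -> s0 -> s2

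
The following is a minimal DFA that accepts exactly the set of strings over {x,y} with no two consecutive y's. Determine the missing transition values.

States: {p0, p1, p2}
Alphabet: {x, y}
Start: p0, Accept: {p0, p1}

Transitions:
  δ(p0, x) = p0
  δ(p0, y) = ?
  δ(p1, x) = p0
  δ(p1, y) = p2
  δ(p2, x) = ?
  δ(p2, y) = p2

From the language and accept set, identify what each state tracks — p0: last symbol not y (ok); p1: last symbol y (ok); p2: saw yy (dead).
Each missing δ(q, a) is the state matching the new tracked value after reading a.
δ(p0, y) = p1; δ(p2, x) = p2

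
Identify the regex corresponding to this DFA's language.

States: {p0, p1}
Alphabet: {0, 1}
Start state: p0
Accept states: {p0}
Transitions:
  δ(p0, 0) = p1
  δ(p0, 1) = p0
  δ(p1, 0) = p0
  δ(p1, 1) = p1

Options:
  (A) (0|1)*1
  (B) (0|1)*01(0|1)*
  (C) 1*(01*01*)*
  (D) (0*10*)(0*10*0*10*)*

Check each option against the DFA on short strings; one disagreement eliminates an option:
  (A) (0|1)*1: on ε the DFA stays in p0 and accepts (p0 ∈ Accept), but the regex does not match it → eliminate
  (B) (0|1)*01(0|1)*: on ε the DFA stays in p0 and accepts (p0 ∈ Accept), but the regex does not match it → eliminate
  (C) 1*(01*01*)*: agrees with the DFA on every string of length ≤ 6
  (D) (0*10*)(0*10*0*10*)*: on ε the DFA stays in p0 and accepts (p0 ∈ Accept), but the regex does not match it → eliminate
Only (C) is consistent with the DFA.
(C) 1*(01*01*)*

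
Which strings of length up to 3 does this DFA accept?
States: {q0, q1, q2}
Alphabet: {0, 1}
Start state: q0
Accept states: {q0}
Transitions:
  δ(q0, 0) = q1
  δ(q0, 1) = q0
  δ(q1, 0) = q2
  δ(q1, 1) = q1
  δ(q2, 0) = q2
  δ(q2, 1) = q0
ε, 1, 11, 001, 111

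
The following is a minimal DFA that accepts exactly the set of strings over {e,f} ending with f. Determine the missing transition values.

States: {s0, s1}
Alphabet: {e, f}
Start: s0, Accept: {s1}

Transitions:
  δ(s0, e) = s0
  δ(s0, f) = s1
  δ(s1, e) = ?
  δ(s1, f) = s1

From the language and accept set, identify what each state tracks — s0: last symbol not f; s1: last symbol is f.
Each missing δ(q, a) is the state matching the new tracked value after reading a.
δ(s1, e) = s0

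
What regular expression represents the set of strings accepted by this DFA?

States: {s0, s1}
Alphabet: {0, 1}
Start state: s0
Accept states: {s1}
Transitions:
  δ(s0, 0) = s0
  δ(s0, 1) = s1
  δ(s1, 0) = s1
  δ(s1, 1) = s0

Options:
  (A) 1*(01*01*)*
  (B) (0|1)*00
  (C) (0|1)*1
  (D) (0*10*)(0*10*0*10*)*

Check each option against the DFA on short strings; one disagreement eliminates an option:
  (A) 1*(01*01*)*: on ε the DFA stays in s0 and rejects (s0 ∉ Accept), but the regex matches it → eliminate
  (B) (0|1)*00: on '1' the DFA goes s0 → s1 and accepts (s1 ∈ Accept), but the regex does not match it → eliminate
  (C) (0|1)*1: on '10' the DFA goes s0 → s1 → s1 and accepts (s1 ∈ Accept), but the regex does not match it → eliminate
  (D) (0*10*)(0*10*0*10*)*: agrees with the DFA on every string of length ≤ 6
Only (D) is consistent with the DFA.
(D) (0*10*)(0*10*0*10*)*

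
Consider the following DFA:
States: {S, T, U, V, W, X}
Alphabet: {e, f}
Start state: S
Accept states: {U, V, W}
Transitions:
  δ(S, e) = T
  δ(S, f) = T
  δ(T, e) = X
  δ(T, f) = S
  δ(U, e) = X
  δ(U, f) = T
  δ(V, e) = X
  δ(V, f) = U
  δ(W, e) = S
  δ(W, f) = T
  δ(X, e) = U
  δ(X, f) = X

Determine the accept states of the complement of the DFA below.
Complement accept states = All states \ Original accept states
= {S, T, U, V, W, X} \ {U, V, W}
{S, T, X}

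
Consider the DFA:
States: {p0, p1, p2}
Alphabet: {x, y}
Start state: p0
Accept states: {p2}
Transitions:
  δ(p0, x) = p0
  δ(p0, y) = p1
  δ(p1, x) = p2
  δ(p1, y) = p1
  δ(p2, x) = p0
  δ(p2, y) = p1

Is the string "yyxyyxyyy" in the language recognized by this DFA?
Processing string "yyxyyxyyy":
  p0 --y--> p1
  p1 --y--> p1
  p1 --x--> p2
  p2 --y--> p1
  p1 --y--> p1
  p1 --x--> p2
  p2 --y--> p1
  p1 --y--> p1
  p1 --y--> p1
Final state: p1
Accept states: {p2}
No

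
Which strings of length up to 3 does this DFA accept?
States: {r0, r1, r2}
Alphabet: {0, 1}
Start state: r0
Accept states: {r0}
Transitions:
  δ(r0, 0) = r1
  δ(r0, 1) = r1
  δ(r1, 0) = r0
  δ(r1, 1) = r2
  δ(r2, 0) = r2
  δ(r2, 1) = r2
ε, 00, 10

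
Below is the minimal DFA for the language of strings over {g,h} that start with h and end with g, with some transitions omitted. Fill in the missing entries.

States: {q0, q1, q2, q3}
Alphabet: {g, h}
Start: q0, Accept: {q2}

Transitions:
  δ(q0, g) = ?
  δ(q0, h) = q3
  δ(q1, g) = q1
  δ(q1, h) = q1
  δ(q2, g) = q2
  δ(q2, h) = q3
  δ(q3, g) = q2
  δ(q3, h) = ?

From the language and accept set, identify what each state tracks — q0: no input read; q1: started with g (dead); q2: started with h, last symbol g; q3: started with h, last symbol h.
Each missing δ(q, a) is the state matching the new tracked value after reading a.
δ(q0, g) = q1; δ(q3, h) = q3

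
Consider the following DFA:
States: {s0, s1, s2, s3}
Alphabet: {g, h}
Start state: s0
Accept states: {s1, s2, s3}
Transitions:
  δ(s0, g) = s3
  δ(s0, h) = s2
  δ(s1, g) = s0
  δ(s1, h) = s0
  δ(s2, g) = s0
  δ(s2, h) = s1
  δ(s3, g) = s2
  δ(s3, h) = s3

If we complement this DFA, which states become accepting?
Complement accept states = All states \ Original accept states
= {s0, s1, s2, s3} \ {s1, s2, s3}
{s0}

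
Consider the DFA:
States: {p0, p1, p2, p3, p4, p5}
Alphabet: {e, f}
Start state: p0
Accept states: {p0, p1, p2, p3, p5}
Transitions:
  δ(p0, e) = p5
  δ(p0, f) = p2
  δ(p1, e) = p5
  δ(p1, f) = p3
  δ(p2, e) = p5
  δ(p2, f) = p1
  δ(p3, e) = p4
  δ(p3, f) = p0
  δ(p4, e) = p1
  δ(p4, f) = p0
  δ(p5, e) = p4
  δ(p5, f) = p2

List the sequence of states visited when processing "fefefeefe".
read 'f': p0 → p2
  read 'e': p2 → p5
  read 'f': p5 → p2
  read 'e': p2 → p5
  read 'f': p5 → p2
  read 'e': p2 → p5
  read 'e': p5 → p4
  read 'f': p4 → p0
  read 'e': p0 → p5
p0 -> p2 -> p5 -> p2 -> p5 -> p2 -> p5 -> p4 -> p0 -> p5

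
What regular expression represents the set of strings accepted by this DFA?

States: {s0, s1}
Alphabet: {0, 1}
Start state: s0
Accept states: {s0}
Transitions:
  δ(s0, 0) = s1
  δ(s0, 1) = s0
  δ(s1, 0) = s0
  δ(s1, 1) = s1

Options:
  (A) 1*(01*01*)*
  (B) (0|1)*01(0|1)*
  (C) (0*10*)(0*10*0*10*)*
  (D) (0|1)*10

Check each option against the DFA on short strings; one disagreement eliminates an option:
  (A) 1*(01*01*)*: agrees with the DFA on every string of length ≤ 6
  (B) (0|1)*01(0|1)*: on ε the DFA stays in s0 and accepts (s0 ∈ Accept), but the regex does not match it → eliminate
  (C) (0*10*)(0*10*0*10*)*: on ε the DFA stays in s0 and accepts (s0 ∈ Accept), but the regex does not match it → eliminate
  (D) (0|1)*10: on ε the DFA stays in s0 and accepts (s0 ∈ Accept), but the regex does not match it → eliminate
Only (A) is consistent with the DFA.
(A) 1*(01*01*)*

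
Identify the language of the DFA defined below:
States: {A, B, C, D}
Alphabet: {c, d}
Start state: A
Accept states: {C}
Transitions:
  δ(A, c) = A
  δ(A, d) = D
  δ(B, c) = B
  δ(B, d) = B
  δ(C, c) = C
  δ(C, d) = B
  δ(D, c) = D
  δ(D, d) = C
Testing a few strings:
  'dcdd' → reject
  'dcd' → accept
  'cddd' → reject
  'dddd' → reject
State roles: A=zero d's; B=≥ three d's (dead); C=two d's; D=one d
All strings over {c,d} containing exactly two d's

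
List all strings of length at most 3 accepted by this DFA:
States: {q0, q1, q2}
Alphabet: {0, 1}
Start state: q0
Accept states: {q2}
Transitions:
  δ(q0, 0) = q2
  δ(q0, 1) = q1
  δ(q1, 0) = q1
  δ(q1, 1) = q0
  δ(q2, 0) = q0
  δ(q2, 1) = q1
0, 000, 110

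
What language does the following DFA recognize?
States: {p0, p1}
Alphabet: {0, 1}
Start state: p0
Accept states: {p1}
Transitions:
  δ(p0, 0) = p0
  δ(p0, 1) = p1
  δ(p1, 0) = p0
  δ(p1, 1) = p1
Testing a few strings:
  '110' → reject
  '011' → accept
  '11' → accept
  '0' → reject
State roles: p0=last symbol not 1; p1=last symbol is 1
All binary strings ending with 1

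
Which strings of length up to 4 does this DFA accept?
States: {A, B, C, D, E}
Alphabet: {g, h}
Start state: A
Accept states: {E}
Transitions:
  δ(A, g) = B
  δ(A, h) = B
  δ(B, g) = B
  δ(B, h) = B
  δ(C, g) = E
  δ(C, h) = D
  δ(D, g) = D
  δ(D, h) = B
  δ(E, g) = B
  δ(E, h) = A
None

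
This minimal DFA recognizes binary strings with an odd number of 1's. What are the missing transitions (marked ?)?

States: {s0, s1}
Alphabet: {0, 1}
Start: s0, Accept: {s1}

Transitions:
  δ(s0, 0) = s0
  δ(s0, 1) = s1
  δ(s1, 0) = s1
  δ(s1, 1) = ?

From the language and accept set, identify what each state tracks — s0: even number of 1's so far; s1: odd number of 1's so far.
Each missing δ(q, a) is the state matching the new tracked value after reading a.
δ(s1, 1) = s0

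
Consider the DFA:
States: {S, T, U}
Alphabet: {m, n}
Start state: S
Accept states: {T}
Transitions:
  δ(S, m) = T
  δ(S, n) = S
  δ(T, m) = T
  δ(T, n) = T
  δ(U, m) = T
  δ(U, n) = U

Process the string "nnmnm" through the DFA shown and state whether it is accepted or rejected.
Processing string "nnmnm":
  S --n--> S
  S --n--> S
  S --m--> T
  T --n--> T
  T --m--> T
Final state: T
Accept states: {T}
Yes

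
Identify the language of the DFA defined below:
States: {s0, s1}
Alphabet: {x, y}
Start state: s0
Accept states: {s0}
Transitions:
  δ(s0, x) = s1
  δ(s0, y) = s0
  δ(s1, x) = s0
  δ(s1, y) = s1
Testing a few strings:
  'y' → accept
  'xy' → reject
  'yx' → reject
  'yy' → accept
State roles: s0=even number of x's so far; s1=odd number of x's so far
All strings over {x,y} with an even number of x's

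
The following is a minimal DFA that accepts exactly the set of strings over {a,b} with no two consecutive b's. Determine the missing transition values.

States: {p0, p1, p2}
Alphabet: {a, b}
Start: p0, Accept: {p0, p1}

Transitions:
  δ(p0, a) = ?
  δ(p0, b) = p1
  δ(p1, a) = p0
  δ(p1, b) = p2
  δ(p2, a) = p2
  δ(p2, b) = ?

From the language and accept set, identify what each state tracks — p0: last symbol not b (ok); p1: last symbol b (ok); p2: saw bb (dead).
Each missing δ(q, a) is the state matching the new tracked value after reading a.
δ(p0, a) = p0; δ(p2, b) = p2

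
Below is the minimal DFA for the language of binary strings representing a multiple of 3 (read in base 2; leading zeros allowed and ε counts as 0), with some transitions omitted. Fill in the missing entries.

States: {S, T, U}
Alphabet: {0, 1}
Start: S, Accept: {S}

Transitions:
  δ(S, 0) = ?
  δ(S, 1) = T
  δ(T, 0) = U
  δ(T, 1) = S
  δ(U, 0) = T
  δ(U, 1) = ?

From the language and accept set, identify what each state tracks — S: value ≡ 0 (mod 3); T: value ≡ 1 (mod 3); U: value ≡ 2 (mod 3).
Each missing δ(q, a) is the state matching the new tracked value after reading a.
δ(S, 0) = S; δ(U, 1) = U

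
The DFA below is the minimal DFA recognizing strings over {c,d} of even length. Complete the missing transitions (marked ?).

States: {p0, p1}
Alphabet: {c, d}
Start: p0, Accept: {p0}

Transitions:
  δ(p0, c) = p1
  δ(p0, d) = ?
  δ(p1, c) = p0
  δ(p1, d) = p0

From the language and accept set, identify what each state tracks — p0: even length so far; p1: odd length so far.
Each missing δ(q, a) is the state matching the new tracked value after reading a.
δ(p0, d) = p1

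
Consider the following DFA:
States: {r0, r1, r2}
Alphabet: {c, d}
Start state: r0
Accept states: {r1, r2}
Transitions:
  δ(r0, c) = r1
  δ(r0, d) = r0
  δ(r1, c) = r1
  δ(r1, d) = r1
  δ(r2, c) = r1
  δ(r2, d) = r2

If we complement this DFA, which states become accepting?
Complement accept states = All states \ Original accept states
= {r0, r1, r2} \ {r1, r2}
{r0}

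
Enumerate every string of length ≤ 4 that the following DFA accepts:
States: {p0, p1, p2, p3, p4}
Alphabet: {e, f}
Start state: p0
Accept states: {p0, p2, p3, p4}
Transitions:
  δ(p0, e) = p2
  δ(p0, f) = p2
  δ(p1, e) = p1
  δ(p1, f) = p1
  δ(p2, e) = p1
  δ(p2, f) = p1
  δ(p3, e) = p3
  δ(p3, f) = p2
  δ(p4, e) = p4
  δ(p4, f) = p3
ε, e, f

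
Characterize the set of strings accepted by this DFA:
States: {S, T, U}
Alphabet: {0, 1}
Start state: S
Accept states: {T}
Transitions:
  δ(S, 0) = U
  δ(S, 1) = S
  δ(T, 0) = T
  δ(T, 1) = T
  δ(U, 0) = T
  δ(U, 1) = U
Testing a few strings:
  '00' → accept
  '0101' → accept
  '11' → reject
  '011' → reject
State roles: S=zero 0's seen; T=≥ two 0's seen; U=one 0 seen
All binary strings containing at least two 0's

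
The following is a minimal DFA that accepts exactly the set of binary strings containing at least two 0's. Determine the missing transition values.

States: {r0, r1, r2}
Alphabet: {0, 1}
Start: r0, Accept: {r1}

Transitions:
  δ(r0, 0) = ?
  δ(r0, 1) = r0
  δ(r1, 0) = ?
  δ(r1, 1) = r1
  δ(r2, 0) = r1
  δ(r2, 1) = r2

From the language and accept set, identify what each state tracks — r0: zero 0's seen; r1: ≥ two 0's seen; r2: one 0 seen.
Each missing δ(q, a) is the state matching the new tracked value after reading a.
δ(r0, 0) = r2; δ(r1, 0) = r1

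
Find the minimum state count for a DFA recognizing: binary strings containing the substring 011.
By Myhill–Nerode, count the distinguishable equivalence classes: 4 classes — one per longest suffix of the input that is a prefix of '011' (lengths 0 through 2), plus an absorbing 'already seen 011' class.
4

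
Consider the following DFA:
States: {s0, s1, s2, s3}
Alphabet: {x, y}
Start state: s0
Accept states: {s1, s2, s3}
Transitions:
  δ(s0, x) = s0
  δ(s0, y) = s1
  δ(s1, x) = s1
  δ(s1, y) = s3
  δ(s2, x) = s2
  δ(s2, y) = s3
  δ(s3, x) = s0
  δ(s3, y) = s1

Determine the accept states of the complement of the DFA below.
Complement accept states = All states \ Original accept states
= {s0, s1, s2, s3} \ {s1, s2, s3}
{s0}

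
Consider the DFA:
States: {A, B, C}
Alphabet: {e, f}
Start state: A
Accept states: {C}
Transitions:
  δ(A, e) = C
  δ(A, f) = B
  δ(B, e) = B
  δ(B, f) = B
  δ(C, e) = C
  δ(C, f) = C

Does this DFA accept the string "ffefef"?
Processing string "ffefef":
  A --f--> B
  B --f--> B
  B --e--> B
  B --f--> B
  B --e--> B
  B --f--> B
Final state: B
Accept states: {C}
No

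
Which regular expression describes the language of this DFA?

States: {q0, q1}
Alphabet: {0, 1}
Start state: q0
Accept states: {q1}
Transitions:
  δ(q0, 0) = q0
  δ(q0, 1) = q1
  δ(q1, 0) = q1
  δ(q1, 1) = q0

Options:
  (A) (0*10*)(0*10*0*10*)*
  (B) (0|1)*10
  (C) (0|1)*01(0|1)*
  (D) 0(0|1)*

Check each option against the DFA on short strings; one disagreement eliminates an option:
  (A) (0*10*)(0*10*0*10*)*: agrees with the DFA on every string of length ≤ 6
  (B) (0|1)*10: on '1' the DFA goes q0 → q1 and accepts (q1 ∈ Accept), but the regex does not match it → eliminate
  (C) (0|1)*01(0|1)*: on '1' the DFA goes q0 → q1 and accepts (q1 ∈ Accept), but the regex does not match it → eliminate
  (D) 0(0|1)*: on '0' the DFA goes q0 → q0 and rejects (q0 ∉ Accept), but the regex matches it → eliminate
Only (A) is consistent with the DFA.
(A) (0*10*)(0*10*0*10*)*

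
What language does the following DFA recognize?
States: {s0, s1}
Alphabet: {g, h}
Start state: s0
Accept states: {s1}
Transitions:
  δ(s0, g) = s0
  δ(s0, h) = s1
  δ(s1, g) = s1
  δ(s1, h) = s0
Testing a few strings:
  'h' → accept
  'gh' → accept
  'ghg' → accept
  'hgg' → accept
State roles: s0=even number of h's so far; s1=odd number of h's so far
All strings over {g,h} with an odd number of h's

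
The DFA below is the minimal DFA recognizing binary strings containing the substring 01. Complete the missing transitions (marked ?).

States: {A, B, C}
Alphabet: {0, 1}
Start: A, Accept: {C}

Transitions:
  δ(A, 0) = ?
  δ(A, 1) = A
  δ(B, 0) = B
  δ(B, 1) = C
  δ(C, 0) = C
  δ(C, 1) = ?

From the language and accept set, identify what each state tracks — A: no 0 seen yet; B: seen a 0, waiting for 1; C: substring 01 seen.
Each missing δ(q, a) is the state matching the new tracked value after reading a.
δ(A, 0) = B; δ(C, 1) = C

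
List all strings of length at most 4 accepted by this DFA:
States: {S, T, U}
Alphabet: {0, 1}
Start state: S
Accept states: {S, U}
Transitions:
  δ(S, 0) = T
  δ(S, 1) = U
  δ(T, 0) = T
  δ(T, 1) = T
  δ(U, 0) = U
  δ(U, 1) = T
ε, 1, 10, 100, 1000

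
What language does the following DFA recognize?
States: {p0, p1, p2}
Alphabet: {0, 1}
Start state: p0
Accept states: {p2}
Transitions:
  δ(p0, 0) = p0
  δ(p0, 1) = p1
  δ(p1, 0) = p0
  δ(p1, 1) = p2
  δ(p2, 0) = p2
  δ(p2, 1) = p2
Testing a few strings:
  '011' → accept
  '0' → reject
  '01' → reject
  '010' → reject
State roles: p0=no progress toward 11; p1=one trailing 1; p2=substring 11 seen
All binary strings containing the substring 11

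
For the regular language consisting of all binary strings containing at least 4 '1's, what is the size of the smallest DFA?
By Myhill–Nerode, count the distinguishable equivalence classes: 5 classes — having seen 0, 1, …, 3, or ≥4 copies of '1'; any two classes i < j (j ≤ 4) are distinguished by the string 1^(4−j), which takes class j to 4 copies (accepted) but leaves class i below 4 (rejected).
5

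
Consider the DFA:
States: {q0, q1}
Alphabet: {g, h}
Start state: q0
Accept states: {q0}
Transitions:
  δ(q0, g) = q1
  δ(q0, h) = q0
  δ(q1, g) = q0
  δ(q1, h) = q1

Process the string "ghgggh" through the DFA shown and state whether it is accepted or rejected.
Processing string "ghgggh":
  q0 --g--> q1
  q1 --h--> q1
  q1 --g--> q0
  q0 --g--> q1
  q1 --g--> q0
  q0 --h--> q0
Final state: q0
Accept states: {q0}
Yes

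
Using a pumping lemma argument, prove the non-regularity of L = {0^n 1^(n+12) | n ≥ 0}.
Assume L is regular with pumping length p. Idea: pumping the 0-block breaks the fixed offset of 12.
Choose s = 0^p 1^(p+12) ∈ L. By the pumping lemma, s = xyz with |xy| ≤ p, |y| > 0, so y = 0^k with k ≥ 1. Then xy²z = 0^(p+k) 1^(p+12). For this to be in L we would need p+12 = (p+k)+12, i.e. k = 0, contradicting k ≥ 1. So xy²z ∉ L.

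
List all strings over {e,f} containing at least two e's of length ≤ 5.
ee, eee, eef, efe, fee, eeee, eeef, eefe, eeff, efee, efef, effe, feee, feef, fefe, ffee, eeeee, eeeef, eeefe, eeeff, eefee, eefef, eeffe, eefff, efeee, efeef, efefe, efeff, effee, effef, efffe, feeee, feeef, feefe, feeff, fefee, fefef, feffe, ffeee, ffeef, ffefe, fffee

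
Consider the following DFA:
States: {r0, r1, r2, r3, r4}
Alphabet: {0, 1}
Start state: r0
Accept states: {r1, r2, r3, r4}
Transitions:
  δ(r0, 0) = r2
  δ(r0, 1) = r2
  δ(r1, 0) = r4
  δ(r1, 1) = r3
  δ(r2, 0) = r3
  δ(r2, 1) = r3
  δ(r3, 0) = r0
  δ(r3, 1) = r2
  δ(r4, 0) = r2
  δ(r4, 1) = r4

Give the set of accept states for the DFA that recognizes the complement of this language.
Complement accept states = All states \ Original accept states
= {r0, r1, r2, r3, r4} \ {r1, r2, r3, r4}
{r0}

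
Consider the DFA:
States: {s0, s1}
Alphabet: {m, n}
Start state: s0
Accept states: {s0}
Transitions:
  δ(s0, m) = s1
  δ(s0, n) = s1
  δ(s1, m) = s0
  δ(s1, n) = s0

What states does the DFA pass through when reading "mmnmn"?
read 'm': s0 → s1
  read 'm': s1 → s0
  read 'n': s0 → s1
  read 'm': s1 → s0
  read 'n': s0 → s1
s0 -> s1 -> s0 -> s1 -> s0 -> s1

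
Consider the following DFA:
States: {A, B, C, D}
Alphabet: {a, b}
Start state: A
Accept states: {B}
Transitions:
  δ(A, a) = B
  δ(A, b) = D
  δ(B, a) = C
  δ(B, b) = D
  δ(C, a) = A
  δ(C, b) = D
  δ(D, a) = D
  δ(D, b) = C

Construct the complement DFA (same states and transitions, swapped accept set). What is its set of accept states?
Complement accept states = All states \ Original accept states
= {A, B, C, D} \ {B}
{A, C, D}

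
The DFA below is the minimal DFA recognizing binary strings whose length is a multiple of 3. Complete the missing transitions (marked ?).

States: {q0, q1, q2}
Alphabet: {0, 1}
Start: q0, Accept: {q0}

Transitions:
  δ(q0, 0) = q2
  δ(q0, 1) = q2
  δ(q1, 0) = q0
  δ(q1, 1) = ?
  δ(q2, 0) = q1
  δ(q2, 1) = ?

From the language and accept set, identify what each state tracks — q0: length ≡ 0 (mod 3); q1: length ≡ 2 (mod 3); q2: length ≡ 1 (mod 3).
Each missing δ(q, a) is the state matching the new tracked value after reading a.
δ(q1, 1) = q0; δ(q2, 1) = q1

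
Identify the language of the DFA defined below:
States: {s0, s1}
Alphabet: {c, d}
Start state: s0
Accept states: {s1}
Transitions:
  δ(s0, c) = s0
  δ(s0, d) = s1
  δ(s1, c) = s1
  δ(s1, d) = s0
Testing a few strings:
  'dc' → accept
  'cd' → accept
  'cdc' → accept
  'c' → reject
State roles: s0=even number of d's so far; s1=odd number of d's so far
All strings over {c,d} with an odd number of d's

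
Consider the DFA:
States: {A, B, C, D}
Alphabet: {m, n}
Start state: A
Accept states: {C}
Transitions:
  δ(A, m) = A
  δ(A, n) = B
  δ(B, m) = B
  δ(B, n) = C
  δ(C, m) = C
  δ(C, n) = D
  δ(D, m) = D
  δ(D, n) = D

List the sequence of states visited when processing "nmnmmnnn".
read 'n': A → B
  read 'm': B → B
  read 'n': B → C
  read 'm': C → C
  read 'm': C → C
  read 'n': C → D
  read 'n': D → D
  read 'n': D → D
A -> B -> B -> C -> C -> C -> D -> D -> D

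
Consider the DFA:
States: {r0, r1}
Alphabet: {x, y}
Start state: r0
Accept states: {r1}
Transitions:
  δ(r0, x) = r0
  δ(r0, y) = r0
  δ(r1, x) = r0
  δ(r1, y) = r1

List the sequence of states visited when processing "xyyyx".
read 'x': r0 → r0
  read 'y': r0 → r0
  read 'y': r0 → r0
  read 'y': r0 → r0
  read 'x': r0 → r0
r0 -> r0 -> r0 -> r0 -> r0 -> r0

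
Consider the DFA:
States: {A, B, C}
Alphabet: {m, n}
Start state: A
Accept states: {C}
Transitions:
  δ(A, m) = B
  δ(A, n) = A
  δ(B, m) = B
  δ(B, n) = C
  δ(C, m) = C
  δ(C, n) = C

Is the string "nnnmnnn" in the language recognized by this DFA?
Processing string "nnnmnnn":
  A --n--> A
  A --n--> A
  A --n--> A
  A --m--> B
  B --n--> C
  C --n--> C
  C --n--> C
Final state: C
Accept states: {C}
Yes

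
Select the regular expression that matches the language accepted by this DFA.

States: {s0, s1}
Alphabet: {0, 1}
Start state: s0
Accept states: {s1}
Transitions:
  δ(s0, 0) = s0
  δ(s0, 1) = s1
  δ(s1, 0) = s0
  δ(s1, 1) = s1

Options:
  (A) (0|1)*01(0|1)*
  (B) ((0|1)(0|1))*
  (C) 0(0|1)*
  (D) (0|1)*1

Check each option against the DFA on short strings; one disagreement eliminates an option:
  (A) (0|1)*01(0|1)*: on '1' the DFA goes s0 → s1 and accepts (s1 ∈ Accept), but the regex does not match it → eliminate
  (B) ((0|1)(0|1))*: on ε the DFA stays in s0 and rejects (s0 ∉ Accept), but the regex matches it → eliminate
  (C) 0(0|1)*: on '0' the DFA goes s0 → s0 and rejects (s0 ∉ Accept), but the regex matches it → eliminate
  (D) (0|1)*1: agrees with the DFA on every string of length ≤ 6
Only (D) is consistent with the DFA.
(D) (0|1)*1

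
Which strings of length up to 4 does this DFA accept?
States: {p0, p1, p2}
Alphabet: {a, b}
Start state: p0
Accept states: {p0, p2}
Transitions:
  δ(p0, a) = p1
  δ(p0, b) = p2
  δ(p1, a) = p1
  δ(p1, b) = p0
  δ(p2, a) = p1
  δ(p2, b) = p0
ε, b, ab, bb, aab, abb, bab, bbb, aaab, aabb, abab, abbb, baab, babb, bbab, bbbb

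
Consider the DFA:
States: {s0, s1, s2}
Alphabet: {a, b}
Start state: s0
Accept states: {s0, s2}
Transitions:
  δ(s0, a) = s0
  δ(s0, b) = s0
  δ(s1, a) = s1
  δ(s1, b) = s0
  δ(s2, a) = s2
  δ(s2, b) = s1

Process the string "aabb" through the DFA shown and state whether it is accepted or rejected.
Processing string "aabb":
  s0 --a--> s0
  s0 --a--> s0
  s0 --b--> s0
  s0 --b--> s0
Final state: s0
Accept states: {s0, s2}
Yes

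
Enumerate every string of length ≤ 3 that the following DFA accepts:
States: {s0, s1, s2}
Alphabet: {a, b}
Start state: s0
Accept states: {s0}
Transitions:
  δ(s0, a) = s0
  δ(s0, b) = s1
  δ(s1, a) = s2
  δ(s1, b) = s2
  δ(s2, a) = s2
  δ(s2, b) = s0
ε, a, aa, aaa, bab, bbb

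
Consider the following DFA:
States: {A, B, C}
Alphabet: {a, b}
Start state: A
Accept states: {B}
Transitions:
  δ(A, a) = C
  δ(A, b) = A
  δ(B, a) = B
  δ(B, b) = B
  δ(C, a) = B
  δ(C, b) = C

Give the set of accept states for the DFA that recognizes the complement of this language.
Complement accept states = All states \ Original accept states
= {A, B, C} \ {B}
{A, C}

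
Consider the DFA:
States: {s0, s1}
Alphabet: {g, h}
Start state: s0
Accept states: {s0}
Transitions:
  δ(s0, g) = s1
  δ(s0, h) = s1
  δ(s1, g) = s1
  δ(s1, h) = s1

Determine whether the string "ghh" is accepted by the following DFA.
Processing string "ghh":
  s0 --g--> s1
  s1 --h--> s1
  s1 --h--> s1
Final state: s1
Accept states: {s0}
No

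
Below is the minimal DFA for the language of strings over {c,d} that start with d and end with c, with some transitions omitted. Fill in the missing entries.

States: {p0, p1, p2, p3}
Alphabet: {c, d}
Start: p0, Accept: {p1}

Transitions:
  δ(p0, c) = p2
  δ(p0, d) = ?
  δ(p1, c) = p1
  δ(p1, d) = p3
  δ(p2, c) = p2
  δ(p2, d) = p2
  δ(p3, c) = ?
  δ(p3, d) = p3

From the language and accept set, identify what each state tracks — p0: no input read; p1: started with d, last symbol c; p2: started with c (dead); p3: started with d, last symbol d.
Each missing δ(q, a) is the state matching the new tracked value after reading a.
δ(p0, d) = p3; δ(p3, c) = p1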